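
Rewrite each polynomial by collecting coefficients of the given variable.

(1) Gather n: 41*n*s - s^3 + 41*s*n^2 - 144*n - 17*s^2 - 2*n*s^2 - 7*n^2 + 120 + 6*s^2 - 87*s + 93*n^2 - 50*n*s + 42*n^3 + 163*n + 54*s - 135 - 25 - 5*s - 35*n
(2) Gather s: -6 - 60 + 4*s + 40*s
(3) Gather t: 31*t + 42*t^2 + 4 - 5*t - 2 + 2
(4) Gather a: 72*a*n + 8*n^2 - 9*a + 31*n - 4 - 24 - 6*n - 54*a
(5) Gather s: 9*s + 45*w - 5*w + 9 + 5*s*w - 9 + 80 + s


(1) = 42*n^3 + n^2*(41*s + 86) + n*(-2*s^2 - 9*s - 16) - s^3 - 11*s^2 - 38*s - 40
(2) = 44*s - 66
(3) = 42*t^2 + 26*t + 4
(4) = a*(72*n - 63) + 8*n^2 + 25*n - 28
(5) = s*(5*w + 10) + 40*w + 80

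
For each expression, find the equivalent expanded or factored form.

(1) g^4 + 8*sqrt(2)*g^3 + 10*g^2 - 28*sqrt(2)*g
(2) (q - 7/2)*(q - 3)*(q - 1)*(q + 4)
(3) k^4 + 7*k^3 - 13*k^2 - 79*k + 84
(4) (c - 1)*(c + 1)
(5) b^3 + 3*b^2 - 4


(1) = g*(g - sqrt(2))*(g + 2*sqrt(2))*(g + 7*sqrt(2))
(2) = q^4 - 7*q^3/2 - 13*q^2 + 115*q/2 - 42
(3) = (k - 3)*(k - 1)*(k + 4)*(k + 7)
(4) = c^2 - 1
(5) = (b - 1)*(b + 2)^2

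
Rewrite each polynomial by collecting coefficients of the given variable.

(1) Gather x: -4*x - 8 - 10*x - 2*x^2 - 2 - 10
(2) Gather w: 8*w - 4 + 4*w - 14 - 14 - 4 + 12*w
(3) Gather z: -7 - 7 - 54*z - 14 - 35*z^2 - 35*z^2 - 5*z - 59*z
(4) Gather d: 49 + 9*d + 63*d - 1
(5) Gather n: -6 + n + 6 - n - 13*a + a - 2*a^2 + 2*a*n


(1) = -2*x^2 - 14*x - 20
(2) = 24*w - 36
(3) = -70*z^2 - 118*z - 28
(4) = 72*d + 48
(5) = -2*a^2 + 2*a*n - 12*a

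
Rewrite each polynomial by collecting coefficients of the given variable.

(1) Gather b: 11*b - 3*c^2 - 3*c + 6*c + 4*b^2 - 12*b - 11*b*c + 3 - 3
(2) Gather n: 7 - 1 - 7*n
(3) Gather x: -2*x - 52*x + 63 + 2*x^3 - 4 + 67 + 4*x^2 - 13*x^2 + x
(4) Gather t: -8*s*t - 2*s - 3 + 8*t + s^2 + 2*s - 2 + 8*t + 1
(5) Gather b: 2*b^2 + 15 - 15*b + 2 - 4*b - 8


(1) = 4*b^2 + b*(-11*c - 1) - 3*c^2 + 3*c
(2) = 6 - 7*n
(3) = 2*x^3 - 9*x^2 - 53*x + 126
(4) = s^2 + t*(16 - 8*s) - 4
(5) = 2*b^2 - 19*b + 9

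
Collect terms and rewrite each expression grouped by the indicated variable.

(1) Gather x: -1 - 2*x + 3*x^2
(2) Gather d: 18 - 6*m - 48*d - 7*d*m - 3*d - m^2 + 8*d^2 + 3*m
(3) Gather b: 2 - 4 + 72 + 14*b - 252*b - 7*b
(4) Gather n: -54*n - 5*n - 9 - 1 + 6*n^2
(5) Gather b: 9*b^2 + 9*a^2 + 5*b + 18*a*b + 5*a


(1) = 3*x^2 - 2*x - 1
(2) = 8*d^2 + d*(-7*m - 51) - m^2 - 3*m + 18
(3) = 70 - 245*b
(4) = 6*n^2 - 59*n - 10
(5) = 9*a^2 + 5*a + 9*b^2 + b*(18*a + 5)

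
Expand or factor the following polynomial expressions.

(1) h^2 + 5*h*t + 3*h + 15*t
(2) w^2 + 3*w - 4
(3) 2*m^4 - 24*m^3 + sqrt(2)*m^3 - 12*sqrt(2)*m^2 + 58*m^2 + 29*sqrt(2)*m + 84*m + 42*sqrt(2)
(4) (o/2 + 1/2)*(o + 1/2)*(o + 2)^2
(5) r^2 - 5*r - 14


(1) = (h + 3)*(h + 5*t)
(2) = (w - 1)*(w + 4)
(3) = (m - 7)*(m - 6)*(sqrt(2)*m + 1)*(sqrt(2)*m + sqrt(2))
(4) = o^4/2 + 11*o^3/4 + 21*o^2/4 + 4*o + 1
(5) = (r - 7)*(r + 2)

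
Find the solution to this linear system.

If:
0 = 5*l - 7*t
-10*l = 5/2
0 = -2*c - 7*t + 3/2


Then:
c = 11/8
l = -1/4
t = -5/28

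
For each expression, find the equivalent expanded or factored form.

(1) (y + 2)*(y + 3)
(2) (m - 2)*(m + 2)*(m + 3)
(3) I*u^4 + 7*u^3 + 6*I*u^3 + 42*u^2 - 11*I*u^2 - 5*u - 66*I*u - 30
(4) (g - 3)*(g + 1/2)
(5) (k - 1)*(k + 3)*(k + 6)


(1) = y^2 + 5*y + 6
(2) = m^3 + 3*m^2 - 4*m - 12
(3) = (u + 6)*(u - 5*I)*(u - I)*(I*u + 1)
(4) = g^2 - 5*g/2 - 3/2
(5) = k^3 + 8*k^2 + 9*k - 18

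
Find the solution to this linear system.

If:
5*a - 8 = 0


Then:
a = 8/5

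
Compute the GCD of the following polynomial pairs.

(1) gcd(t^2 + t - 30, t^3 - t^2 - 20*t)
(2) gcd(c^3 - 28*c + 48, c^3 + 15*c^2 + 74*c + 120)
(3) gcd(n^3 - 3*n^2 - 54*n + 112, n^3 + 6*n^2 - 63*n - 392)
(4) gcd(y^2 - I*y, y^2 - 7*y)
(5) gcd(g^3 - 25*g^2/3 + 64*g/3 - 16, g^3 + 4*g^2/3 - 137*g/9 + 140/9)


(1) = gcd((t - 5)*(t + 6), t*(t - 5)*(t + 4)) = t - 5
(2) = c + 6
(3) = n^2 - n - 56
(4) = y
(5) = g - 4/3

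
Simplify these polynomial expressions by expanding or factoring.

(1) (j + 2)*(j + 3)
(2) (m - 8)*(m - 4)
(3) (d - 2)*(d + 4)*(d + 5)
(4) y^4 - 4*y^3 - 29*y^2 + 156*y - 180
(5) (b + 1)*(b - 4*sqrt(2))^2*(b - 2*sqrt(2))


(1) = j^2 + 5*j + 6
(2) = m^2 - 12*m + 32
(3) = d^3 + 7*d^2 + 2*d - 40
(4) = (y - 5)*(y - 3)*(y - 2)*(y + 6)
(5) = b^4 - 10*sqrt(2)*b^3 + b^3 - 10*sqrt(2)*b^2 + 64*b^2 - 64*sqrt(2)*b + 64*b - 64*sqrt(2)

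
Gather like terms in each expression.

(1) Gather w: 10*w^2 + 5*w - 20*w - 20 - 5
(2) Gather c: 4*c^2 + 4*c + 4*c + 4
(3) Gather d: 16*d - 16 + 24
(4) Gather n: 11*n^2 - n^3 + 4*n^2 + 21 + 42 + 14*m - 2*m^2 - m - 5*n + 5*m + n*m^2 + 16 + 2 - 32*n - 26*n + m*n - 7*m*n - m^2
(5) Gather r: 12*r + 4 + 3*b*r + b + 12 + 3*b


(1) = 10*w^2 - 15*w - 25
(2) = 4*c^2 + 8*c + 4
(3) = 16*d + 8
(4) = -3*m^2 + 18*m - n^3 + 15*n^2 + n*(m^2 - 6*m - 63) + 81
(5) = 4*b + r*(3*b + 12) + 16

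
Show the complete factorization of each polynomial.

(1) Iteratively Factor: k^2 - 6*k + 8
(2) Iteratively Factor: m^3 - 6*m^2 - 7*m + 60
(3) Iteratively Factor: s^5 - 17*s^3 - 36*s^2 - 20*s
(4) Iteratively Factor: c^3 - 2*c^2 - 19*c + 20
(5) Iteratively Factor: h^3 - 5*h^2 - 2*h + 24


(1) = (k - 2)*(k - 4)
(2) = (m - 4)*(m^2 - 2*m - 15) = (m - 4)*(m + 3)*(m - 5)
(3) = (s + 2)*(s^4 - 2*s^3 - 13*s^2 - 10*s) = s*(s + 2)*(s^3 - 2*s^2 - 13*s - 10) = s*(s + 1)*(s + 2)*(s^2 - 3*s - 10) = s*(s - 5)*(s + 1)*(s + 2)*(s + 2)
(4) = (c - 1)*(c^2 - c - 20) = (c - 5)*(c - 1)*(c + 4)
(5) = (h - 3)*(h^2 - 2*h - 8) = (h - 3)*(h + 2)*(h - 4)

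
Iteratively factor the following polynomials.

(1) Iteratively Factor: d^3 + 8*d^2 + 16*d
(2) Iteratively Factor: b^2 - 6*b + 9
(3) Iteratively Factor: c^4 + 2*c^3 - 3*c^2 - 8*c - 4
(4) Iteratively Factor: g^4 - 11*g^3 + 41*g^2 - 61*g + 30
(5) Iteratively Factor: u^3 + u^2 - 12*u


(1) = (d)*(d^2 + 8*d + 16) = d*(d + 4)*(d + 4)
(2) = (b - 3)*(b - 3)
(3) = (c + 2)*(c^3 - 3*c - 2) = (c + 1)*(c + 2)*(c^2 - c - 2) = (c + 1)^2*(c + 2)*(c - 2)
(4) = (g - 2)*(g^3 - 9*g^2 + 23*g - 15) = (g - 5)*(g - 2)*(g^2 - 4*g + 3) = (g - 5)*(g - 3)*(g - 2)*(g - 1)
(5) = (u)*(u^2 + u - 12) = u*(u - 3)*(u + 4)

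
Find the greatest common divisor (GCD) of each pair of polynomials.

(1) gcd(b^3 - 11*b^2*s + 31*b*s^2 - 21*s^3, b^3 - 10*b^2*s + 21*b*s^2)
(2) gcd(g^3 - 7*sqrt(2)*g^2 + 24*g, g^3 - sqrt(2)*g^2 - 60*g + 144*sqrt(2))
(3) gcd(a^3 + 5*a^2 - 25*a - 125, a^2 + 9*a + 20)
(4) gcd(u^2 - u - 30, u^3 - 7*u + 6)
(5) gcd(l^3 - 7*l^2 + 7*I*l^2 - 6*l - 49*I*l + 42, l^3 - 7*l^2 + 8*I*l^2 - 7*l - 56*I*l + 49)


(1) = b^2 - 10*b*s + 21*s^2
(2) = g^2 - 7*sqrt(2)*g + 24
(3) = a + 5
(4) = 1
(5) = l^2 + l*(-7 + I) - 7*I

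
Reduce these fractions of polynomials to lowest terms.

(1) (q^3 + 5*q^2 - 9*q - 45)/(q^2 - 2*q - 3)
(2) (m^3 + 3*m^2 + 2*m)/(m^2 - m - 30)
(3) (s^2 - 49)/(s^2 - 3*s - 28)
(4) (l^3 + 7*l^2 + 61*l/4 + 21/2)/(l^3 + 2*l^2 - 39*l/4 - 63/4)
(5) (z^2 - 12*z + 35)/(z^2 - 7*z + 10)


(1) = (q^2 + 8*q + 15)/(q + 1)
(2) = (m^3 + 3*m^2 + 2*m)/(m^2 - m - 30)
(3) = (s + 7)/(s + 4)
(4) = (l + 2)/(l - 3)
(5) = (z - 7)/(z - 2)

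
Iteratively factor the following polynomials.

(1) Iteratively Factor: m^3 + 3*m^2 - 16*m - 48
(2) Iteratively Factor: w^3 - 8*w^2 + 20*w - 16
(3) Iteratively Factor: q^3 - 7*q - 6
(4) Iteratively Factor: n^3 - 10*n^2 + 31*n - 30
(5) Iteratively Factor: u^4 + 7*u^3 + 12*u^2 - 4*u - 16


(1) = (m + 3)*(m^2 - 16) = (m + 3)*(m + 4)*(m - 4)
(2) = (w - 4)*(w^2 - 4*w + 4) = (w - 4)*(w - 2)*(w - 2)
(3) = (q - 3)*(q^2 + 3*q + 2) = (q - 3)*(q + 1)*(q + 2)
(4) = (n - 2)*(n^2 - 8*n + 15) = (n - 3)*(n - 2)*(n - 5)
(5) = (u + 2)*(u^3 + 5*u^2 + 2*u - 8) = (u + 2)^2*(u^2 + 3*u - 4) = (u - 1)*(u + 2)^2*(u + 4)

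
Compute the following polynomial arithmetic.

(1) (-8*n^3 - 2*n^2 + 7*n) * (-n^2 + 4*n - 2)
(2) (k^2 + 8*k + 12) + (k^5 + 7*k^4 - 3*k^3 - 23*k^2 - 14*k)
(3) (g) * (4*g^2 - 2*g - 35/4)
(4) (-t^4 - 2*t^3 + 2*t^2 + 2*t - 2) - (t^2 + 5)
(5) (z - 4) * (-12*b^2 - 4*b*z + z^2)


(1) = 8*n^5 - 30*n^4 + n^3 + 32*n^2 - 14*n
(2) = k^5 + 7*k^4 - 3*k^3 - 22*k^2 - 6*k + 12
(3) = 4*g^3 - 2*g^2 - 35*g/4
(4) = -t^4 - 2*t^3 + t^2 + 2*t - 7
(5) = -12*b^2*z + 48*b^2 - 4*b*z^2 + 16*b*z + z^3 - 4*z^2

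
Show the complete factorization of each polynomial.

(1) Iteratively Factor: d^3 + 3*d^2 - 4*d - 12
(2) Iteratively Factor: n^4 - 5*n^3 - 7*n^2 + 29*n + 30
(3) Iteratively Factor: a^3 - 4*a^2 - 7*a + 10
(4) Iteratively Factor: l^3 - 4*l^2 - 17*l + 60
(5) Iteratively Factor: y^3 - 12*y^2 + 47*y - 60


(1) = (d + 2)*(d^2 + d - 6) = (d + 2)*(d + 3)*(d - 2)
(2) = (n - 3)*(n^3 - 2*n^2 - 13*n - 10) = (n - 3)*(n + 1)*(n^2 - 3*n - 10) = (n - 5)*(n - 3)*(n + 1)*(n + 2)
(3) = (a + 2)*(a^2 - 6*a + 5) = (a - 5)*(a + 2)*(a - 1)
(4) = (l - 5)*(l^2 + l - 12) = (l - 5)*(l - 3)*(l + 4)
(5) = (y - 3)*(y^2 - 9*y + 20) = (y - 5)*(y - 3)*(y - 4)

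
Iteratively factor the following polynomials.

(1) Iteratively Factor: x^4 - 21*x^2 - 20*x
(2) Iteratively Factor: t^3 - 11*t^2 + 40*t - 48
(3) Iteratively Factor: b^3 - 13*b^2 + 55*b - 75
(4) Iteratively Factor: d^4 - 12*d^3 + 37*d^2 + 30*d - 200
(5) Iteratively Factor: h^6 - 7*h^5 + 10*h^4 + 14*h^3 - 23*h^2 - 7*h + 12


(1) = (x + 1)*(x^3 - x^2 - 20*x) = x*(x + 1)*(x^2 - x - 20) = x*(x - 5)*(x + 1)*(x + 4)
(2) = (t - 4)*(t^2 - 7*t + 12) = (t - 4)^2*(t - 3)
(3) = (b - 5)*(b^2 - 8*b + 15) = (b - 5)*(b - 3)*(b - 5)
(4) = (d - 5)*(d^3 - 7*d^2 + 2*d + 40) = (d - 5)^2*(d^2 - 2*d - 8) = (d - 5)^2*(d + 2)*(d - 4)
(5) = (h - 1)*(h^5 - 6*h^4 + 4*h^3 + 18*h^2 - 5*h - 12) = (h - 1)^2*(h^4 - 5*h^3 - h^2 + 17*h + 12) = (h - 1)^2*(h + 1)*(h^3 - 6*h^2 + 5*h + 12) = (h - 3)*(h - 1)^2*(h + 1)*(h^2 - 3*h - 4) = (h - 4)*(h - 3)*(h - 1)^2*(h + 1)*(h + 1)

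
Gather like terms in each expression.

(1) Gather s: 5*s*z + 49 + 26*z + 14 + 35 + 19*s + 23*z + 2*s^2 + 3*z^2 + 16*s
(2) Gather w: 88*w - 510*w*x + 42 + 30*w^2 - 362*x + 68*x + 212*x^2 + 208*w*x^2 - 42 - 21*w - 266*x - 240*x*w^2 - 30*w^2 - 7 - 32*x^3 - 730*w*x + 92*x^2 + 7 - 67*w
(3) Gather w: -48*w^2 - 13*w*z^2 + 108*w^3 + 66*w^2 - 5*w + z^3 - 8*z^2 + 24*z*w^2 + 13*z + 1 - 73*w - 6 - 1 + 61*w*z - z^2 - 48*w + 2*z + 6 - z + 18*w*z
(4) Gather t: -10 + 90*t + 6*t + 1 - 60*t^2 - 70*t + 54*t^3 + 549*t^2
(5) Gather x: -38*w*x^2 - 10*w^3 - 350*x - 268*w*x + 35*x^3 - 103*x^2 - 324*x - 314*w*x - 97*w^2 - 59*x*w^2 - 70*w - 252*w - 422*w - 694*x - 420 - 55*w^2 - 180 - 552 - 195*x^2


(1) = 2*s^2 + s*(5*z + 35) + 3*z^2 + 49*z + 98
(2) = -240*w^2*x + w*(208*x^2 - 1240*x) - 32*x^3 + 304*x^2 - 560*x
(3) = 108*w^3 + w^2*(24*z + 18) + w*(-13*z^2 + 79*z - 126) + z^3 - 9*z^2 + 14*z
(4) = 54*t^3 + 489*t^2 + 26*t - 9
(5) = -10*w^3 - 152*w^2 - 744*w + 35*x^3 + x^2*(-38*w - 298) + x*(-59*w^2 - 582*w - 1368) - 1152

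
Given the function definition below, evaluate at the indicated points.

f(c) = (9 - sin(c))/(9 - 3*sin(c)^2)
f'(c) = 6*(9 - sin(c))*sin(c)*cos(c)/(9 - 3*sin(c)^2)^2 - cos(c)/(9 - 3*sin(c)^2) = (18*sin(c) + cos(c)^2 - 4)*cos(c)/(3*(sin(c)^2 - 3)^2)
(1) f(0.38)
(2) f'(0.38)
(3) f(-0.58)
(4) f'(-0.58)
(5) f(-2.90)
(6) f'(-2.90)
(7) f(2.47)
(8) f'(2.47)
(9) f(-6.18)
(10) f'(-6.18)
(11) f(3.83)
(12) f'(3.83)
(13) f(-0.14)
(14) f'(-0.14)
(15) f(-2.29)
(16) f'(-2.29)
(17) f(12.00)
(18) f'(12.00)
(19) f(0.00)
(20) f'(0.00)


(1) = 1.00
(2) = 0.13
(3) = 1.18
(4) = -0.50
(5) = 1.05
(6) = 0.28
(7) = 1.07
(8) = -0.30
(9) = 0.99
(10) = -0.04
(11) = 1.24
(12) = 0.57
(13) = 1.02
(14) = -0.21
(15) = 1.34
(16) = 0.63
(17) = 1.17
(18) = -0.50
(19) = 1.00
(20) = -0.11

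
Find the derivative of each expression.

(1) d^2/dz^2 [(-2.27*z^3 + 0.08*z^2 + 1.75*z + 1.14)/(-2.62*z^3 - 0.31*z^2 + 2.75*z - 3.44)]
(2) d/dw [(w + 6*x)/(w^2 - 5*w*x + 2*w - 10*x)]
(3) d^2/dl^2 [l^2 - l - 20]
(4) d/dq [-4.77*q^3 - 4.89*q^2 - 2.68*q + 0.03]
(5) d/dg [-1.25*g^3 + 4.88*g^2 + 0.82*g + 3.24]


(1) = (-4.785692*z^6 + 26.0559*z^5 - 351.400164*z^4 - 0.918148*z^3 + 109.560348*z^2 + 239.849484*z - 49.814484)/(17.984728*z^9 + 6.383892*z^8 - 55.875954*z^7 + 57.469099*z^6 + 75.412233*z^5 - 140.686323*z^4 + 54.619621*z^3 + 89.050248*z^2 - 97.6272*z + 40.707584)
(2) = (w^2 - 5*w*x + 2*w - 10*x - (w + 6*x)*(2*w - 5*x + 2))/(w^2 - 5*w*x + 2*w - 10*x)^2
(3) = 2
(4) = -14.31*q^2 - 9.78*q - 2.68
(5) = -3.75*g^2 + 9.76*g + 0.82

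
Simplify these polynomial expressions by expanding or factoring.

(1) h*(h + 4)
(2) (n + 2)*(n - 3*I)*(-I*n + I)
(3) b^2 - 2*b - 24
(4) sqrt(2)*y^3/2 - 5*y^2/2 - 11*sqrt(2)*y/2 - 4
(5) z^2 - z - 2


(1) = h^2 + 4*h
(2) = -I*n^3 - 3*n^2 - I*n^2 - 3*n + 2*I*n + 6
(3) = (b - 6)*(b + 4)
(4) = (y - 4*sqrt(2))*(y + sqrt(2))*(sqrt(2)*y/2 + 1/2)
(5) = (z - 2)*(z + 1)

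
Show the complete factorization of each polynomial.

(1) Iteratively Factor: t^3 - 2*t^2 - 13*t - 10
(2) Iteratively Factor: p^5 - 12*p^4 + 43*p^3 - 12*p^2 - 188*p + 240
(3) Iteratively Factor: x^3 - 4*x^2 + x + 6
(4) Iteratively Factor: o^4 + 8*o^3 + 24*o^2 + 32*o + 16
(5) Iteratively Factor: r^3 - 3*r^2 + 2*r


(1) = (t - 5)*(t^2 + 3*t + 2) = (t - 5)*(t + 1)*(t + 2)
(2) = (p + 2)*(p^4 - 14*p^3 + 71*p^2 - 154*p + 120) = (p - 3)*(p + 2)*(p^3 - 11*p^2 + 38*p - 40) = (p - 3)*(p - 2)*(p + 2)*(p^2 - 9*p + 20) = (p - 4)*(p - 3)*(p - 2)*(p + 2)*(p - 5)
(3) = (x - 2)*(x^2 - 2*x - 3) = (x - 3)*(x - 2)*(x + 1)
(4) = (o + 2)*(o^3 + 6*o^2 + 12*o + 8) = (o + 2)^2*(o^2 + 4*o + 4) = (o + 2)^3*(o + 2)
(5) = (r)*(r^2 - 3*r + 2) = r*(r - 2)*(r - 1)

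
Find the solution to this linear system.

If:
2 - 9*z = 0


Then:
z = 2/9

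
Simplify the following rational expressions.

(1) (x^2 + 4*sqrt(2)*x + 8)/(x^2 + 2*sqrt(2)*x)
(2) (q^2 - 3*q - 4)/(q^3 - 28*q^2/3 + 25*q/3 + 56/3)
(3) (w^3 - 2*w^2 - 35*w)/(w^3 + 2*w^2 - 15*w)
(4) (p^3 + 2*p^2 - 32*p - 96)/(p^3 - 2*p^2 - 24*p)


(1) = (x + 2*sqrt(2))/x
(2) = (3*q - 12)/(3*q^2 - 31*q + 56)
(3) = (w - 7)/(w - 3)
(4) = (p + 4)/p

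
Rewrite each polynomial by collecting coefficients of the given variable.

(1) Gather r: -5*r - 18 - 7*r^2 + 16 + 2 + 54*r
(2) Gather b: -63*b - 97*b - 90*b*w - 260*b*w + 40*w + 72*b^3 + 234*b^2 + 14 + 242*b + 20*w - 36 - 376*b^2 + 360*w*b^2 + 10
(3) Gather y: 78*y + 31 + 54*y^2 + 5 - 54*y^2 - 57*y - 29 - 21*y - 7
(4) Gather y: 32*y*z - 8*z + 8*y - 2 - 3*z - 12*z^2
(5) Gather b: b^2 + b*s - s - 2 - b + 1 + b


(1) = -7*r^2 + 49*r
(2) = 72*b^3 + b^2*(360*w - 142) + b*(82 - 350*w) + 60*w - 12
(3) = 0
(4) = y*(32*z + 8) - 12*z^2 - 11*z - 2
(5) = b^2 + b*s - s - 1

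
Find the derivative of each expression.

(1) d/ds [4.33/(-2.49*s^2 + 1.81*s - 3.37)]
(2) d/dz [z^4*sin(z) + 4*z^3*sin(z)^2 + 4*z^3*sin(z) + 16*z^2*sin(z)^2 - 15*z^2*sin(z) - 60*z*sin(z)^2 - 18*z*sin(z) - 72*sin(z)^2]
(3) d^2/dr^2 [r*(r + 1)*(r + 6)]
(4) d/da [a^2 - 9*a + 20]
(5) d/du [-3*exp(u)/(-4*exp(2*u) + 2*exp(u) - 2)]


(1) = (21.5634*s - 7.8373)/(2.49*s^2 - 1.81*s + 3.37)^2
(2) = z^4*cos(z) + 4*z^3*sin(2*z) + 4*sqrt(2)*z^3*sin(z + pi/4) + 12*z^2*sin(z) + 16*z^2*sin(2*z) - 15*z^2*cos(z) - 6*z^2*cos(2*z) + 6*z^2 - 30*z*sin(z) - 60*z*sin(2*z) - 18*z*cos(z) - 16*z*cos(2*z) + 16*z - 18*sin(z) - 72*sin(2*z) + 30*cos(2*z) - 30
(3) = 6*r + 14
(4) = 2*a - 9
(5) = (-6*exp(3*u) + 3*exp(u))/(8*exp(4*u) - 8*exp(3*u) + 10*exp(2*u) - 4*exp(u) + 2)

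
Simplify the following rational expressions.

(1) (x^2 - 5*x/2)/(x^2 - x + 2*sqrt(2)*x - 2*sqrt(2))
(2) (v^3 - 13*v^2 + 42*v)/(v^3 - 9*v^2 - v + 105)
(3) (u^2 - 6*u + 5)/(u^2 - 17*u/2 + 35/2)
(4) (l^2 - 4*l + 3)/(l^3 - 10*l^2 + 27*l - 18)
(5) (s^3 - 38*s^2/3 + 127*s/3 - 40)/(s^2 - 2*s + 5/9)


(1) = (2*x^2 - 5*x)/(2*x^2 + x*(-2 + 4*sqrt(2)) - 4*sqrt(2))
(2) = (v^2 - 6*v)/(v^2 - 2*v - 15)
(3) = (2*u - 2)/(2*u - 7)
(4) = 1/(l - 6)
(5) = (3*s^2 - 33*s + 72)/(3*s - 1)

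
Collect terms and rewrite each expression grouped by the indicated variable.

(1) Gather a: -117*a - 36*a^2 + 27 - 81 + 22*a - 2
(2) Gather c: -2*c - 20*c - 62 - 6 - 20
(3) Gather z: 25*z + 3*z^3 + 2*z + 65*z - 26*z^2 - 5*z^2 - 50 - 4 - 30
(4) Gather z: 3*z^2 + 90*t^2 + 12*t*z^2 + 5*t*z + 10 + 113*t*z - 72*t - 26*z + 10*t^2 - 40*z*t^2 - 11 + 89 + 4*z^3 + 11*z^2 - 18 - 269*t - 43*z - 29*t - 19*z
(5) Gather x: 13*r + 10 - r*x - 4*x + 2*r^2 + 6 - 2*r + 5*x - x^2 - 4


(1) = -36*a^2 - 95*a - 56
(2) = -22*c - 88
(3) = 3*z^3 - 31*z^2 + 92*z - 84
(4) = 100*t^2 - 370*t + 4*z^3 + z^2*(12*t + 14) + z*(-40*t^2 + 118*t - 88) + 70
(5) = 2*r^2 + 11*r - x^2 + x*(1 - r) + 12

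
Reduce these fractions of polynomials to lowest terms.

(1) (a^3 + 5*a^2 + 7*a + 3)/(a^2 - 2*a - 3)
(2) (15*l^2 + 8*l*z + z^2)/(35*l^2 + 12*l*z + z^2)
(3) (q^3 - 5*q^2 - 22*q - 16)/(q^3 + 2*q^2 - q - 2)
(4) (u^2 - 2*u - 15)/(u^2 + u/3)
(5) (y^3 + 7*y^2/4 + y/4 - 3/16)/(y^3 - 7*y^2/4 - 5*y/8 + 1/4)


(1) = (a^2 + 4*a + 3)/(a - 3)
(2) = (3*l + z)/(7*l + z)
(3) = (q - 8)/(q - 1)
(4) = (3*u^2 - 6*u - 45)/(3*u^2 + u)
(5) = (2*y + 3)/(2*y - 4)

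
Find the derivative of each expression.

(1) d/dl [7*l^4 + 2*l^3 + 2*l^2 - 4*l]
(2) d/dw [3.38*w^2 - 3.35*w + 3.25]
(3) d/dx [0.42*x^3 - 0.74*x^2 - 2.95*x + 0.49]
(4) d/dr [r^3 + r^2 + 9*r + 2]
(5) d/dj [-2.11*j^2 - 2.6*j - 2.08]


(1) = 28*l^3 + 6*l^2 + 4*l - 4
(2) = 6.76*w - 3.35
(3) = 1.26*x^2 - 1.48*x - 2.95
(4) = 3*r^2 + 2*r + 9
(5) = -4.22*j - 2.6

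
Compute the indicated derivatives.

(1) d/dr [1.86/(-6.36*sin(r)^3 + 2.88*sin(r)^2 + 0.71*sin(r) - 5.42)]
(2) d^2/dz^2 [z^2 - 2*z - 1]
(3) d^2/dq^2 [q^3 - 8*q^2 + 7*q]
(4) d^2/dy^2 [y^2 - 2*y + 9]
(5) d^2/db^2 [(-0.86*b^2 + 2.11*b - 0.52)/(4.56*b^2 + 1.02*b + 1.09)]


(1) = (35.4888*sin(r)^2 - 10.7136*sin(r) - 1.3206)*cos(r)/(6.36*sin(r)^3 - 2.88*sin(r)^2 - 0.71*sin(r) + 5.42)^2
(2) = 2
(3) = 6*q - 16
(4) = 2
(5) = (95.749056*b^3 - 39.228768*b^2 - 77.437008*b - 2.648128)/(94.818816*b^6 + 63.628416*b^5 + 82.227744*b^4 + 31.480056*b^3 + 19.655316*b^2 + 3.635586*b + 1.295029)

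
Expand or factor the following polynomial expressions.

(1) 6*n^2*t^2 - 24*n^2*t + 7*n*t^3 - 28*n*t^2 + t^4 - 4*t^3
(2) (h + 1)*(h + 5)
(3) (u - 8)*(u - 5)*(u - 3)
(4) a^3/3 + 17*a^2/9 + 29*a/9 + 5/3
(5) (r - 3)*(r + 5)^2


(1) = t*(n + t)*(6*n + t)*(t - 4)
(2) = h^2 + 6*h + 5
(3) = u^3 - 16*u^2 + 79*u - 120
(4) = (a/3 + 1)*(a + 1)*(a + 5/3)
(5) = r^3 + 7*r^2 - 5*r - 75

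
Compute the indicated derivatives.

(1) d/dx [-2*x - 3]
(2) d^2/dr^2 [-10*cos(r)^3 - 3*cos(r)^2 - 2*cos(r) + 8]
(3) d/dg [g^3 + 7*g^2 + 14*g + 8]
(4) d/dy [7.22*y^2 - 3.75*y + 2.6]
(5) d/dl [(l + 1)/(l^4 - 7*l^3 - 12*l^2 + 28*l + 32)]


(1) = -2
(2) = 19*cos(r)/2 + 6*cos(2*r) + 45*cos(3*r)/2
(3) = 3*g^2 + 14*g + 14
(4) = 14.44*y - 3.75
(5) = (-3*l^2 + 16*l + 4)/(l^6 - 16*l^5 + 56*l^4 + 128*l^3 - 496*l^2 - 256*l + 1024)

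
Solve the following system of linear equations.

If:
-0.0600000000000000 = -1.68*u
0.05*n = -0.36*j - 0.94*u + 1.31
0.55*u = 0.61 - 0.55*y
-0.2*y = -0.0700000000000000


Then:
No Solution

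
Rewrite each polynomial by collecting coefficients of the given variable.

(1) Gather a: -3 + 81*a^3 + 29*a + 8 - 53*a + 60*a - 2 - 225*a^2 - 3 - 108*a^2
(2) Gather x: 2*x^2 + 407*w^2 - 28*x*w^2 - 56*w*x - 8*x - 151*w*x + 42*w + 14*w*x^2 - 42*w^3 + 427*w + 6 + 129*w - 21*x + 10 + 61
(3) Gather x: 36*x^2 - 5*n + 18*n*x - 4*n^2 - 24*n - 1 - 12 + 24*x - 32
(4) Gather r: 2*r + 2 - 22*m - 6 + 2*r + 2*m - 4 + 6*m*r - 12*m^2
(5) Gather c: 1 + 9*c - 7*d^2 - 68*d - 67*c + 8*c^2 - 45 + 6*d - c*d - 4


(1) = 81*a^3 - 333*a^2 + 36*a
(2) = -42*w^3 + 407*w^2 + 598*w + x^2*(14*w + 2) + x*(-28*w^2 - 207*w - 29) + 77
(3) = -4*n^2 - 29*n + 36*x^2 + x*(18*n + 24) - 45
(4) = -12*m^2 - 20*m + r*(6*m + 4) - 8
(5) = 8*c^2 + c*(-d - 58) - 7*d^2 - 62*d - 48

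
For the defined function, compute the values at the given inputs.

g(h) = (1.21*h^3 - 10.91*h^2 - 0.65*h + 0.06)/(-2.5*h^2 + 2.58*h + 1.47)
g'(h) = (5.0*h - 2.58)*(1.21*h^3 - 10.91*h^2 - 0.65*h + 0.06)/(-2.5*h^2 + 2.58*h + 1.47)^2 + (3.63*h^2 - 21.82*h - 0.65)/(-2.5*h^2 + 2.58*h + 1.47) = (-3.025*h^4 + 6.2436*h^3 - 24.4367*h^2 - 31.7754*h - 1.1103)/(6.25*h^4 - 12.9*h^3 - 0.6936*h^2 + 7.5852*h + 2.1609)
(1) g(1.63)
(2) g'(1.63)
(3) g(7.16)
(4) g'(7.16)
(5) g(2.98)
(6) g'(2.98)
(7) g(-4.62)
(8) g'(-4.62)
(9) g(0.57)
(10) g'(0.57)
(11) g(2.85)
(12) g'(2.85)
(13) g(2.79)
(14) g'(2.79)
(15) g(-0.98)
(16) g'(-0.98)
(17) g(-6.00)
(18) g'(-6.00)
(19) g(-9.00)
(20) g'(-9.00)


(1) = 25.59
(2) = -119.97
(3) = 1.11
(4) = -0.61
(5) = 5.12
(6) = -2.27
(7) = 5.47
(8) = -0.58
(9) = -1.71
(10) = -5.81
(11) = 5.43
(12) = -2.62
(13) = 5.60
(14) = -2.81
(15) = 3.16
(16) = -0.18
(17) = 6.25
(18) = -0.55
(19) = 7.85
(20) = -0.52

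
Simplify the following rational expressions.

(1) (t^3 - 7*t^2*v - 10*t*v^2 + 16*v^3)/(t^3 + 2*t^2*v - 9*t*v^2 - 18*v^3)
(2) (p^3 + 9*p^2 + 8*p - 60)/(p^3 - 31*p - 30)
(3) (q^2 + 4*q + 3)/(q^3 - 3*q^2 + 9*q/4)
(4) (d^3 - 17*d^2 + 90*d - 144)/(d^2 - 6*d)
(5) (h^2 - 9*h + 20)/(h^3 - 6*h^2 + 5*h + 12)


(1) = (t^2 - 9*t*v + 8*v^2)/(t^2 - 9*v^2)
(2) = (p^2 + 4*p - 12)/(p^2 - 5*p - 6)
(3) = (4*q^2 + 16*q + 12)/(4*q^3 - 12*q^2 + 9*q)
(4) = (d^2 - 11*d + 24)/d
(5) = (h - 5)/(h^2 - 2*h - 3)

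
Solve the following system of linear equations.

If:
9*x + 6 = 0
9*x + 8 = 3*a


Then:
a = 2/3
x = -2/3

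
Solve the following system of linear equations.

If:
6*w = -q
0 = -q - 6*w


Then:
q = -6*w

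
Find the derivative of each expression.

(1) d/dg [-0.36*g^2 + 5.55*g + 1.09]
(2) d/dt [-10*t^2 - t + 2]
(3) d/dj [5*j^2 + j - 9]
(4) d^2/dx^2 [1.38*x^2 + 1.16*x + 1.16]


(1) = 5.55 - 0.72*g
(2) = -20*t - 1
(3) = 10*j + 1
(4) = 2.76000000000000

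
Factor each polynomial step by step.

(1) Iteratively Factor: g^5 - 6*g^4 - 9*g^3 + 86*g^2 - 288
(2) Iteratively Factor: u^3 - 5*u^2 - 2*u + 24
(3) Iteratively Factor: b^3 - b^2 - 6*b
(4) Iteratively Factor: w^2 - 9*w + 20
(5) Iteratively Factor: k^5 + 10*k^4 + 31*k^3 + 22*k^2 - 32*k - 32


(1) = (g - 4)*(g^4 - 2*g^3 - 17*g^2 + 18*g + 72) = (g - 4)^2*(g^3 + 2*g^2 - 9*g - 18) = (g - 4)^2*(g - 3)*(g^2 + 5*g + 6) = (g - 4)^2*(g - 3)*(g + 2)*(g + 3)
(2) = (u - 4)*(u^2 - u - 6) = (u - 4)*(u - 3)*(u + 2)
(3) = (b + 2)*(b^2 - 3*b) = (b - 3)*(b + 2)*(b)
(4) = (w - 4)*(w - 5)
(5) = (k + 4)*(k^4 + 6*k^3 + 7*k^2 - 6*k - 8) = (k + 1)*(k + 4)*(k^3 + 5*k^2 + 2*k - 8) = (k + 1)*(k + 2)*(k + 4)*(k^2 + 3*k - 4) = (k - 1)*(k + 1)*(k + 2)*(k + 4)*(k + 4)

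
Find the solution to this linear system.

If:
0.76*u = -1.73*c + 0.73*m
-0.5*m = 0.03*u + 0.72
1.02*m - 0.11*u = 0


Then:
c = 3.38
m = -0.93
u = -8.58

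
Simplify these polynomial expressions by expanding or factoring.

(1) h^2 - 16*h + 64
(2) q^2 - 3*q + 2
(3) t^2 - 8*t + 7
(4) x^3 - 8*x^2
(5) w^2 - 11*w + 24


(1) = (h - 8)^2
(2) = (q - 2)*(q - 1)
(3) = (t - 7)*(t - 1)
(4) = x^2*(x - 8)
(5) = (w - 8)*(w - 3)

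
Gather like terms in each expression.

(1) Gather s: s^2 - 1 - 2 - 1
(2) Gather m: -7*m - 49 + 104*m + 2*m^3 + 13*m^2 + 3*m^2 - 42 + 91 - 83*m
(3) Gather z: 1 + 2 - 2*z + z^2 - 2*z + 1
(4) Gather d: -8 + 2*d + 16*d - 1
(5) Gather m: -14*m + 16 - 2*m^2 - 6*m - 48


(1) = s^2 - 4
(2) = 2*m^3 + 16*m^2 + 14*m
(3) = z^2 - 4*z + 4
(4) = 18*d - 9
(5) = -2*m^2 - 20*m - 32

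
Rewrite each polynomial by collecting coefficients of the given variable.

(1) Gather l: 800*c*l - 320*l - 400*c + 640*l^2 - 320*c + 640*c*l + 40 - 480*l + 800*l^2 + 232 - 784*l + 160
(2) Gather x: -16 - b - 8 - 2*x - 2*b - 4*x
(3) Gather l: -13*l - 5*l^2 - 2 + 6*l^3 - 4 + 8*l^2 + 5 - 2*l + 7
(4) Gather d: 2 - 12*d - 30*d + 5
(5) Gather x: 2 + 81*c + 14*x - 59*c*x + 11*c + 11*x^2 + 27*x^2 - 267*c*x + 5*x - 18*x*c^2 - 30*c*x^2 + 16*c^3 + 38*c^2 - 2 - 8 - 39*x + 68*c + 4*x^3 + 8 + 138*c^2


(1) = -720*c + 1440*l^2 + l*(1440*c - 1584) + 432
(2) = -3*b - 6*x - 24
(3) = 6*l^3 + 3*l^2 - 15*l + 6
(4) = 7 - 42*d
(5) = 16*c^3 + 176*c^2 + 160*c + 4*x^3 + x^2*(38 - 30*c) + x*(-18*c^2 - 326*c - 20)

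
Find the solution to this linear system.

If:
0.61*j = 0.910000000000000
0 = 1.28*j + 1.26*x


Then:
j = 1.49
x = -1.52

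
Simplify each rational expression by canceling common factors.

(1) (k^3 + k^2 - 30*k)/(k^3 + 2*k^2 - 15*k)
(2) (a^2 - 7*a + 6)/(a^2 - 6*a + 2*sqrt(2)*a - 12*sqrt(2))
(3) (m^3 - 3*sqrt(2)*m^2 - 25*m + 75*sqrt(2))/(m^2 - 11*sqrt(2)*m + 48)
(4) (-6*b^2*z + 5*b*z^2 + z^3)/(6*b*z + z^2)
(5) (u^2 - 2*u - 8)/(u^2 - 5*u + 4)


(1) = (k^2 + k - 30)/(k^2 + 2*k - 15)
(2) = (a - 1)/(a + 2*sqrt(2))
(3) = (m^2 - 25)/(m - 8*sqrt(2))
(4) = -b + z
(5) = (u + 2)/(u - 1)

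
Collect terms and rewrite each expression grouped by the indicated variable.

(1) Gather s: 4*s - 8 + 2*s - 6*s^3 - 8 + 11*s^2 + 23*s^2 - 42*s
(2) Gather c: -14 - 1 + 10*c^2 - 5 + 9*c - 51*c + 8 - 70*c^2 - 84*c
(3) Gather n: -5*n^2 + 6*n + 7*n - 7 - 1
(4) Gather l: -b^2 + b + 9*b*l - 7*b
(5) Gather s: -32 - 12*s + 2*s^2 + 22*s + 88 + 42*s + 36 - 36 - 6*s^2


(1) = -6*s^3 + 34*s^2 - 36*s - 16
(2) = -60*c^2 - 126*c - 12
(3) = -5*n^2 + 13*n - 8
(4) = -b^2 + 9*b*l - 6*b
(5) = -4*s^2 + 52*s + 56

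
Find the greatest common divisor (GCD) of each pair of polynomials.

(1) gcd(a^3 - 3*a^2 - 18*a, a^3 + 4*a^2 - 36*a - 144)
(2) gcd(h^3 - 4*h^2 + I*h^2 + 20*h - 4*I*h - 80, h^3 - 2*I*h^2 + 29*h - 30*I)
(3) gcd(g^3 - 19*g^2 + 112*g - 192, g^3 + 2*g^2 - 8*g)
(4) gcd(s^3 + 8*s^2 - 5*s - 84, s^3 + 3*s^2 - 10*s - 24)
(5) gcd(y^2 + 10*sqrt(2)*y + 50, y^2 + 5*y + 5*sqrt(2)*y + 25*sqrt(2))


(1) = a - 6
(2) = gcd((h - 4)*(h - 4*I)*(h + 5*I), (h - 6*I)*(h - I)*(h + 5*I)) = h + 5*I
(3) = gcd((g - 8)^2*(g - 3), g*(g - 2)*(g + 4)) = 1
(4) = s^2 + s - 12
(5) = gcd((y + 5*sqrt(2))^2, (y + 5)*(y + 5*sqrt(2))) = y + 5*sqrt(2)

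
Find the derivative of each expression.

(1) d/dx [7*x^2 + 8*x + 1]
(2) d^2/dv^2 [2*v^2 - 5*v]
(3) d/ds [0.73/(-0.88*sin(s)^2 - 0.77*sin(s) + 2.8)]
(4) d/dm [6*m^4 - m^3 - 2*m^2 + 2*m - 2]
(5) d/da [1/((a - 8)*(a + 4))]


(1) = 14*x + 8
(2) = 4
(3) = (1.2848*sin(s) + 0.5621)*cos(s)/(0.88*sin(s)^2 + 0.77*sin(s) - 2.8)^2
(4) = 24*m^3 - 3*m^2 - 4*m + 2
(5) = 2*(2 - a)/(a^4 - 8*a^3 - 48*a^2 + 256*a + 1024)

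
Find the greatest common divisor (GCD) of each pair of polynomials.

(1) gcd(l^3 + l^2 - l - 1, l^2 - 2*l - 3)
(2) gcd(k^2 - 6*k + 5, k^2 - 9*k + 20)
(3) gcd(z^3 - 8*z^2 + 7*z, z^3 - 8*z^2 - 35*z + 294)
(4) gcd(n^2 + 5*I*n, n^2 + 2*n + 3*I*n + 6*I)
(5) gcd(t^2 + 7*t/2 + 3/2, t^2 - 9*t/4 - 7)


(1) = gcd((l - 1)*(l + 1)^2, (l - 3)*(l + 1)) = l + 1
(2) = gcd((k - 5)*(k - 1), (k - 5)*(k - 4)) = k - 5
(3) = gcd(z*(z - 7)*(z - 1), (z - 7)^2*(z + 6)) = z - 7
(4) = 1
(5) = 1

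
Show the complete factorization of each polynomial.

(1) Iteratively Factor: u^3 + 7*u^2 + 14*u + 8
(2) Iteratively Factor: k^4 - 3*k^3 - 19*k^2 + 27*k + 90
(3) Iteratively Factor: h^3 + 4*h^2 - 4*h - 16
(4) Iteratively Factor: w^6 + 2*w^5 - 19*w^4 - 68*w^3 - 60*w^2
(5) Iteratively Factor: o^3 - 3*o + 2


(1) = (u + 4)*(u^2 + 3*u + 2) = (u + 2)*(u + 4)*(u + 1)
(2) = (k - 5)*(k^3 + 2*k^2 - 9*k - 18) = (k - 5)*(k - 3)*(k^2 + 5*k + 6) = (k - 5)*(k - 3)*(k + 3)*(k + 2)
(3) = (h + 2)*(h^2 + 2*h - 8) = (h + 2)*(h + 4)*(h - 2)
(4) = (w - 5)*(w^5 + 7*w^4 + 16*w^3 + 12*w^2) = w*(w - 5)*(w^4 + 7*w^3 + 16*w^2 + 12*w) = w*(w - 5)*(w + 3)*(w^3 + 4*w^2 + 4*w) = w^2*(w - 5)*(w + 3)*(w^2 + 4*w + 4) = w^2*(w - 5)*(w + 2)*(w + 3)*(w + 2)
(5) = (o - 1)*(o^2 + o - 2) = (o - 1)^2*(o + 2)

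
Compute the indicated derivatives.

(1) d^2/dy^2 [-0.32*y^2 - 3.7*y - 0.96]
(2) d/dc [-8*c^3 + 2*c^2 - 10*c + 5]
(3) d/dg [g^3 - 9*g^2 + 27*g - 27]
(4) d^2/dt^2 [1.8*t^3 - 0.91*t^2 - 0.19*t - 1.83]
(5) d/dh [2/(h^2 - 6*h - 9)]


(1) = -0.640000000000000
(2) = -24*c^2 + 4*c - 10
(3) = 3*g^2 - 18*g + 27
(4) = 10.8*t - 1.82
(5) = 4*(3 - h)/(-h^2 + 6*h + 9)^2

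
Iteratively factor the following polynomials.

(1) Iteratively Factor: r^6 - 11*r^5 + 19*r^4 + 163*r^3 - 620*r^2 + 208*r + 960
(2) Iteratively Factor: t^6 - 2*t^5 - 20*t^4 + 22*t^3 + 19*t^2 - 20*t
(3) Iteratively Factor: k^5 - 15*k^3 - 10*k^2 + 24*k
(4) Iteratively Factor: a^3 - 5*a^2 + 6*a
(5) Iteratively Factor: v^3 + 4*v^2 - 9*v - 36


(1) = (r - 4)*(r^5 - 7*r^4 - 9*r^3 + 127*r^2 - 112*r - 240) = (r - 4)*(r - 3)*(r^4 - 4*r^3 - 21*r^2 + 64*r + 80) = (r - 4)^2*(r - 3)*(r^3 - 21*r - 20) = (r - 4)^2*(r - 3)*(r + 4)*(r^2 - 4*r - 5) = (r - 4)^2*(r - 3)*(r + 1)*(r + 4)*(r - 5)
(2) = (t - 1)*(t^5 - t^4 - 21*t^3 + t^2 + 20*t) = (t - 5)*(t - 1)*(t^4 + 4*t^3 - t^2 - 4*t) = (t - 5)*(t - 1)*(t + 4)*(t^3 - t) = (t - 5)*(t - 1)^2*(t + 4)*(t^2 + t) = (t - 5)*(t - 1)^2*(t + 1)*(t + 4)*(t)
(3) = (k - 1)*(k^4 + k^3 - 14*k^2 - 24*k) = (k - 4)*(k - 1)*(k^3 + 5*k^2 + 6*k) = (k - 4)*(k - 1)*(k + 3)*(k^2 + 2*k) = k*(k - 4)*(k - 1)*(k + 3)*(k + 2)
(4) = (a - 2)*(a^2 - 3*a) = (a - 3)*(a - 2)*(a)
(5) = (v + 4)*(v^2 - 9) = (v + 3)*(v + 4)*(v - 3)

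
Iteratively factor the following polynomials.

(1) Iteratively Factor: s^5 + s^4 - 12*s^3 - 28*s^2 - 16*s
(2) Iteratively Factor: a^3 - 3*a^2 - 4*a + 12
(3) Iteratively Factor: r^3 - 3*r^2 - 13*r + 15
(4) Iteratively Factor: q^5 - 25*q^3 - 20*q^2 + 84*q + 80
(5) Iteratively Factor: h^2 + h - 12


(1) = (s + 1)*(s^4 - 12*s^2 - 16*s) = (s + 1)*(s + 2)*(s^3 - 2*s^2 - 8*s) = s*(s + 1)*(s + 2)*(s^2 - 2*s - 8) = s*(s - 4)*(s + 1)*(s + 2)*(s + 2)
(2) = (a - 2)*(a^2 - a - 6) = (a - 3)*(a - 2)*(a + 2)
(3) = (r - 1)*(r^2 - 2*r - 15) = (r - 1)*(r + 3)*(r - 5)
(4) = (q + 2)*(q^4 - 2*q^3 - 21*q^2 + 22*q + 40) = (q + 1)*(q + 2)*(q^3 - 3*q^2 - 18*q + 40) = (q + 1)*(q + 2)*(q + 4)*(q^2 - 7*q + 10) = (q - 5)*(q + 1)*(q + 2)*(q + 4)*(q - 2)
(5) = (h - 3)*(h + 4)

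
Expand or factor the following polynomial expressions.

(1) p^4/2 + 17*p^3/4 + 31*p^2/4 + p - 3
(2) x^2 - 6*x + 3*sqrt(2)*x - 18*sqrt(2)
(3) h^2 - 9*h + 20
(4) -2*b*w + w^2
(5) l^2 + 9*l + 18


(1) = (p/2 + 1/2)*(p - 1/2)*(p + 2)*(p + 6)
(2) = (x - 6)*(x + 3*sqrt(2))
(3) = (h - 5)*(h - 4)
(4) = w*(-2*b + w)
(5) = (l + 3)*(l + 6)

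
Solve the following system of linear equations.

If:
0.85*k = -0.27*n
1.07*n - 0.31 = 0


Then:
k = -0.09
n = 0.29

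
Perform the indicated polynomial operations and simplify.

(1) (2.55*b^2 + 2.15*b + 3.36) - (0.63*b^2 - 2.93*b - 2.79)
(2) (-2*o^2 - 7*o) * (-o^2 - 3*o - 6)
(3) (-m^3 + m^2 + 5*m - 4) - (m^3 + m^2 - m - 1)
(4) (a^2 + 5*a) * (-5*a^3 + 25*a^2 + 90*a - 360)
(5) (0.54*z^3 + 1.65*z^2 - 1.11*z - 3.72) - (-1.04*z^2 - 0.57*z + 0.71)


(1) = 1.92*b^2 + 5.08*b + 6.15
(2) = 2*o^4 + 13*o^3 + 33*o^2 + 42*o
(3) = -2*m^3 + 6*m - 3
(4) = -5*a^5 + 215*a^3 + 90*a^2 - 1800*a
(5) = 0.54*z^3 + 2.69*z^2 - 0.54*z - 4.43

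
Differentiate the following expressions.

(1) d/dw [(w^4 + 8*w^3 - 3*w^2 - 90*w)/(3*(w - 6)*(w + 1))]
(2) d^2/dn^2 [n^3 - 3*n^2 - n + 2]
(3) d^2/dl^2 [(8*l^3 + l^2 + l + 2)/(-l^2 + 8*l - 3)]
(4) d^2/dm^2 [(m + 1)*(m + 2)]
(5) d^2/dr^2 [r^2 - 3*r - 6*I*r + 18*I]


(1) = (2*w^5 - 7*w^4 - 104*w^3 - 39*w^2 + 36*w + 540)/(3*(w^4 - 10*w^3 + 13*w^2 + 60*w + 36))
(2) = 6*n - 6
(3) = 2*(-497*l^3 + 579*l^2 - 159*l - 155)/(l^6 - 24*l^5 + 201*l^4 - 656*l^3 + 603*l^2 - 216*l + 27)
(4) = 2
(5) = 2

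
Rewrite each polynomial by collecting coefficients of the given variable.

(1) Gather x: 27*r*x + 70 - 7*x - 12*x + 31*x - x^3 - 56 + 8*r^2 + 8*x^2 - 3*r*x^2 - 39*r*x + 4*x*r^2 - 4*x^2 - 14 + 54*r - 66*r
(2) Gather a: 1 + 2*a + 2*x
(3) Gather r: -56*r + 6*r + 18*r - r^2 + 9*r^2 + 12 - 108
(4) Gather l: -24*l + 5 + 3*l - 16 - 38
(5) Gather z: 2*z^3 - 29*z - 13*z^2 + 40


(1) = 8*r^2 - 12*r - x^3 + x^2*(4 - 3*r) + x*(4*r^2 - 12*r + 12)
(2) = 2*a + 2*x + 1
(3) = 8*r^2 - 32*r - 96
(4) = -21*l - 49
(5) = 2*z^3 - 13*z^2 - 29*z + 40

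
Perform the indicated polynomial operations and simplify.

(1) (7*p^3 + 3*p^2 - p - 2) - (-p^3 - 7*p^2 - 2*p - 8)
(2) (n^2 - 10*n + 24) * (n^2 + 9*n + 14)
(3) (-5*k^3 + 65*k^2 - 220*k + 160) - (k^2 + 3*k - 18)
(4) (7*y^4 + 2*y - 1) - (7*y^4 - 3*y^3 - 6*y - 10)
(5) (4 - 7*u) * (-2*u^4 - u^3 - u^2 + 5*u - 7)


(1) = 8*p^3 + 10*p^2 + p + 6
(2) = n^4 - n^3 - 52*n^2 + 76*n + 336
(3) = -5*k^3 + 64*k^2 - 223*k + 178
(4) = 3*y^3 + 8*y + 9
(5) = 14*u^5 - u^4 + 3*u^3 - 39*u^2 + 69*u - 28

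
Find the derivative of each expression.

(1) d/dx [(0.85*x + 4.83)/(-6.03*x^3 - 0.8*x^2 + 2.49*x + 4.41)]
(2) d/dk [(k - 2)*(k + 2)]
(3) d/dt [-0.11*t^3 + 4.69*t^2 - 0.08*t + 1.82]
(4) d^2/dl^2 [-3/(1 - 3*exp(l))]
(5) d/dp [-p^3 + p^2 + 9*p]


(1) = (10.251*x^3 + 88.0547*x^2 + 7.728*x - 8.2782)/(36.3609*x^6 + 9.648*x^5 - 29.3894*x^4 - 57.1686*x^3 - 0.8559*x^2 + 21.9618*x + 19.4481)
(2) = 2*k
(3) = -0.33*t^2 + 9.38*t - 0.08
(4) = (27*exp(l) + 9)*exp(l)/(3*exp(l) - 1)^3
(5) = -3*p^2 + 2*p + 9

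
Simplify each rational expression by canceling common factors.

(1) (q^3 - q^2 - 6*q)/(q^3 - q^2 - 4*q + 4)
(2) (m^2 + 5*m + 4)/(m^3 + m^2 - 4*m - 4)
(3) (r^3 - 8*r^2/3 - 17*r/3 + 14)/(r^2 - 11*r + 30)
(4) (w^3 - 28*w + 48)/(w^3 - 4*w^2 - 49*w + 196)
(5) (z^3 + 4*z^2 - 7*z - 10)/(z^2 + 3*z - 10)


(1) = (q^2 - 3*q)/(q^2 - 3*q + 2)
(2) = (m + 4)/(m^2 - 4)
(3) = (3*r^3 - 8*r^2 - 17*r + 42)/(3*r^2 - 33*r + 90)
(4) = (w^2 + 4*w - 12)/(w^2 - 49)
(5) = z + 1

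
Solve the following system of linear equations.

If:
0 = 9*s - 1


Then:
s = 1/9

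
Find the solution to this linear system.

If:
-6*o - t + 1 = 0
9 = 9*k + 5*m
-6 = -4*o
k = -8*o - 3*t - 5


Then:
k = 7
m = -54/5
o = 3/2
t = -8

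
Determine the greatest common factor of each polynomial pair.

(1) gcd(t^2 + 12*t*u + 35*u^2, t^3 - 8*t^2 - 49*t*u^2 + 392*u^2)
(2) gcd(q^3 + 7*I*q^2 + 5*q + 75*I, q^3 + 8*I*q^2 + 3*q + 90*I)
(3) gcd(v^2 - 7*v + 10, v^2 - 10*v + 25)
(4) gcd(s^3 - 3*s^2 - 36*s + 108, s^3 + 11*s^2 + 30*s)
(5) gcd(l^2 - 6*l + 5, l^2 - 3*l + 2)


(1) = t + 7*u
(2) = q^2 + 2*I*q + 15
(3) = v - 5
(4) = s + 6
(5) = l - 1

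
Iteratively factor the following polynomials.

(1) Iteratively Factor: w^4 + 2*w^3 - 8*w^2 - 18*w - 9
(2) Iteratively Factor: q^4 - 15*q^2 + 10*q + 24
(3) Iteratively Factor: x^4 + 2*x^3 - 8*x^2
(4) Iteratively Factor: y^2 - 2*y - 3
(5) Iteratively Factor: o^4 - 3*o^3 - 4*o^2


(1) = (w - 3)*(w^3 + 5*w^2 + 7*w + 3) = (w - 3)*(w + 1)*(w^2 + 4*w + 3) = (w - 3)*(w + 1)*(w + 3)*(w + 1)
(2) = (q - 2)*(q^3 + 2*q^2 - 11*q - 12) = (q - 3)*(q - 2)*(q^2 + 5*q + 4) = (q - 3)*(q - 2)*(q + 1)*(q + 4)
(3) = (x)*(x^3 + 2*x^2 - 8*x) = x*(x + 4)*(x^2 - 2*x) = x*(x - 2)*(x + 4)*(x)
(4) = (y + 1)*(y - 3)
(5) = (o + 1)*(o^3 - 4*o^2) = o*(o + 1)*(o^2 - 4*o) = o^2*(o + 1)*(o - 4)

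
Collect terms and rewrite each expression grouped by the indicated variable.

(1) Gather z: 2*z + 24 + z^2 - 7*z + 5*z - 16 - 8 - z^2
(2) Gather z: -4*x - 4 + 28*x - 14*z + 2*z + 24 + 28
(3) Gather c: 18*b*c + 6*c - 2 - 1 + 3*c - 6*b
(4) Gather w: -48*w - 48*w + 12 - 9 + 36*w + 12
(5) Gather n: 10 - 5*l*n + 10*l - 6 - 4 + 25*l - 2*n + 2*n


(1) = 0
(2) = 24*x - 12*z + 48
(3) = -6*b + c*(18*b + 9) - 3
(4) = 15 - 60*w
(5) = -5*l*n + 35*l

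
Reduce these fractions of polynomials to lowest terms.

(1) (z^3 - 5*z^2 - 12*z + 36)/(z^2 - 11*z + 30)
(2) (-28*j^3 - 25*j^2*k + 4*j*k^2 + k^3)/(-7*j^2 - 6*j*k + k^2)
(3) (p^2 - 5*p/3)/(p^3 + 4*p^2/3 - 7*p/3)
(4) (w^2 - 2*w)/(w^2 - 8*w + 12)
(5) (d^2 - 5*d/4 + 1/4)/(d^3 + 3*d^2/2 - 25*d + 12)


(1) = (z^2 + z - 6)/(z - 5)
(2) = (28*j^2 - 3*j*k - k^2)/(7*j - k)
(3) = (3*p - 5)/(3*p^2 + 4*p - 7)
(4) = w/(w - 6)
(5) = (4*d^2 - 5*d + 1)/(4*d^3 + 6*d^2 - 100*d + 48)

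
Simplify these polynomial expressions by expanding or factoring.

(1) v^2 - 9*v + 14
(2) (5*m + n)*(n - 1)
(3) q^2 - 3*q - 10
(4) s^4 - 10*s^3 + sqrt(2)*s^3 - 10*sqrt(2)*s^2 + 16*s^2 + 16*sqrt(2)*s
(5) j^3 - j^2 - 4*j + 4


(1) = (v - 7)*(v - 2)
(2) = 5*m*n - 5*m + n^2 - n
(3) = (q - 5)*(q + 2)
(4) = s*(s - 8)*(s - 2)*(s + sqrt(2))
(5) = (j - 2)*(j - 1)*(j + 2)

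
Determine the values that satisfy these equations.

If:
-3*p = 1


Then:
p = -1/3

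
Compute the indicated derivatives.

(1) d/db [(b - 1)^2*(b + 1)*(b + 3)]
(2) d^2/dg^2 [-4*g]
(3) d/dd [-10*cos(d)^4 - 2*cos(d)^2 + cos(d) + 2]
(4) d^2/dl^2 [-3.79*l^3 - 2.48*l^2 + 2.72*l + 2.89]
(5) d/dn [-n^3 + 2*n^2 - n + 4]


(1) = 4*b^3 + 6*b^2 - 8*b - 2
(2) = 0
(3) = (40*cos(d)^3 + 4*cos(d) - 1)*sin(d)
(4) = -22.74*l - 4.96
(5) = -3*n^2 + 4*n - 1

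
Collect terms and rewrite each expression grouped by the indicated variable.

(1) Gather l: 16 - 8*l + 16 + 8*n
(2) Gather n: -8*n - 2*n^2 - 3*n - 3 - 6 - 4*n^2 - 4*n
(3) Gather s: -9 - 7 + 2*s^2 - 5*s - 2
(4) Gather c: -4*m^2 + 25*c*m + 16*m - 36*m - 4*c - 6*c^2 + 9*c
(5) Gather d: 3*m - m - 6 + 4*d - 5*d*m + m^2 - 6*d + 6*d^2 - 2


(1) = -8*l + 8*n + 32
(2) = -6*n^2 - 15*n - 9
(3) = 2*s^2 - 5*s - 18
(4) = -6*c^2 + c*(25*m + 5) - 4*m^2 - 20*m
(5) = 6*d^2 + d*(-5*m - 2) + m^2 + 2*m - 8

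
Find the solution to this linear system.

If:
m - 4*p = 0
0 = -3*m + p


Then:
m = 0
p = 0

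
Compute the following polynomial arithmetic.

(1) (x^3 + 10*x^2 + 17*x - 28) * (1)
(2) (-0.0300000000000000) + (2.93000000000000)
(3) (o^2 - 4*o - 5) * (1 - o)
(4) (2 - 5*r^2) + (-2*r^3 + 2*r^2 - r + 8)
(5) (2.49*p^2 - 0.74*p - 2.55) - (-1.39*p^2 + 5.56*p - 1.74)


(1) = x^3 + 10*x^2 + 17*x - 28
(2) = 2.90000000000000
(3) = -o^3 + 5*o^2 + o - 5
(4) = -2*r^3 - 3*r^2 - r + 10
(5) = 3.88*p^2 - 6.3*p - 0.81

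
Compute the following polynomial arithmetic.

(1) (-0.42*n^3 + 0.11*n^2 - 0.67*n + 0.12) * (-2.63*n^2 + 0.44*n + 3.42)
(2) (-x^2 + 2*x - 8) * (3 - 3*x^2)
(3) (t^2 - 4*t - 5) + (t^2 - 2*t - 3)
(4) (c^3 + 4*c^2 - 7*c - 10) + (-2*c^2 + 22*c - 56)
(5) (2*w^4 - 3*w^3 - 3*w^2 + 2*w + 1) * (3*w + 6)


(1) = 1.1046*n^5 - 0.4741*n^4 + 0.3741*n^3 - 0.2342*n^2 - 2.2386*n + 0.4104
(2) = 3*x^4 - 6*x^3 + 21*x^2 + 6*x - 24
(3) = 2*t^2 - 6*t - 8
(4) = c^3 + 2*c^2 + 15*c - 66
(5) = 6*w^5 + 3*w^4 - 27*w^3 - 12*w^2 + 15*w + 6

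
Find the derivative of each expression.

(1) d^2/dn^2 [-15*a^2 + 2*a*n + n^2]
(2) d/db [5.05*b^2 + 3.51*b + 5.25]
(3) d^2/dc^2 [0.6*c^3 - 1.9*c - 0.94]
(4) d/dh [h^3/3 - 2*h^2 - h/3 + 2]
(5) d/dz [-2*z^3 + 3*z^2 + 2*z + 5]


(1) = 2
(2) = 10.1*b + 3.51
(3) = 3.6*c
(4) = h^2 - 4*h - 1/3
(5) = -6*z^2 + 6*z + 2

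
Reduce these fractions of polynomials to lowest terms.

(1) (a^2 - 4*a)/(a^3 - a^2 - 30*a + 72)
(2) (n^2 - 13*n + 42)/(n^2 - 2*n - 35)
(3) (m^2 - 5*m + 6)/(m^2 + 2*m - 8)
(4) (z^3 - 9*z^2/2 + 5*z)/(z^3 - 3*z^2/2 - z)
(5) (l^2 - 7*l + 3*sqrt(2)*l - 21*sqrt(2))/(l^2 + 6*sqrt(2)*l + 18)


(1) = a/(a^2 + 3*a - 18)
(2) = (n - 6)/(n + 5)
(3) = (m - 3)/(m + 4)
(4) = (2*z - 5)/(2*z + 1)
(5) = (l - 7)/(l + 3*sqrt(2))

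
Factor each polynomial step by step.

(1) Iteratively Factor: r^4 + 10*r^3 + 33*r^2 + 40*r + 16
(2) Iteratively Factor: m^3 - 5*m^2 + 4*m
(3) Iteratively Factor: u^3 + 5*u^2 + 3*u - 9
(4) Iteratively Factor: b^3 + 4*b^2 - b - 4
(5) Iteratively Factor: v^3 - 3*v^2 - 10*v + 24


(1) = (r + 1)*(r^3 + 9*r^2 + 24*r + 16) = (r + 1)*(r + 4)*(r^2 + 5*r + 4) = (r + 1)*(r + 4)^2*(r + 1)
(2) = (m - 1)*(m^2 - 4*m) = (m - 4)*(m - 1)*(m)
(3) = (u - 1)*(u^2 + 6*u + 9) = (u - 1)*(u + 3)*(u + 3)
(4) = (b + 1)*(b^2 + 3*b - 4) = (b + 1)*(b + 4)*(b - 1)
(5) = (v + 3)*(v^2 - 6*v + 8) = (v - 4)*(v + 3)*(v - 2)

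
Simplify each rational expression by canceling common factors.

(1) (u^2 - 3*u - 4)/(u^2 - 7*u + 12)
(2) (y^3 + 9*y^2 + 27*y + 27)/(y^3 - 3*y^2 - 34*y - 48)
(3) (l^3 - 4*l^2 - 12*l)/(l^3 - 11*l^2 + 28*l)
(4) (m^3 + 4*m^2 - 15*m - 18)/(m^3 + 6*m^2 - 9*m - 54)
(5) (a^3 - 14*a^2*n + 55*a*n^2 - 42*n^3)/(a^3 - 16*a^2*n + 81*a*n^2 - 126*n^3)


(1) = (u + 1)/(u - 3)
(2) = (y^2 + 6*y + 9)/(y^2 - 6*y - 16)
(3) = (l^2 - 4*l - 12)/(l^2 - 11*l + 28)
(4) = (m + 1)/(m + 3)
(5) = (a - n)/(a - 3*n)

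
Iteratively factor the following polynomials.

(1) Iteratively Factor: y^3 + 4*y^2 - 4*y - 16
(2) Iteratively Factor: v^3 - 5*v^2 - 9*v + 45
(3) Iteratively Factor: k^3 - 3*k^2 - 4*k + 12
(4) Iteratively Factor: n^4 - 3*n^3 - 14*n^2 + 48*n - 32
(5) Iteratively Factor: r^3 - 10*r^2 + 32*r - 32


(1) = (y + 4)*(y^2 - 4) = (y + 2)*(y + 4)*(y - 2)
(2) = (v - 5)*(v^2 - 9) = (v - 5)*(v - 3)*(v + 3)
(3) = (k + 2)*(k^2 - 5*k + 6) = (k - 2)*(k + 2)*(k - 3)
(4) = (n - 2)*(n^3 - n^2 - 16*n + 16) = (n - 2)*(n - 1)*(n^2 - 16) = (n - 4)*(n - 2)*(n - 1)*(n + 4)
(5) = (r - 2)*(r^2 - 8*r + 16) = (r - 4)*(r - 2)*(r - 4)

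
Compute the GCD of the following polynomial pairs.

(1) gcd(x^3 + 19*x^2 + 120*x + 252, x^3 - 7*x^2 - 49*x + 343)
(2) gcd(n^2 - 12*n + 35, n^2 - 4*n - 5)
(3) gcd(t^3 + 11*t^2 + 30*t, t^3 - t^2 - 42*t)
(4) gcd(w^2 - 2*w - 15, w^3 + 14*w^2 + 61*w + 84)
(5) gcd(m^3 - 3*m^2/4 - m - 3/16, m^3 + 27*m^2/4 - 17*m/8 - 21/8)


(1) = gcd((x + 6)^2*(x + 7), (x - 7)^2*(x + 7)) = x + 7
(2) = n - 5
(3) = t^2 + 6*t
(4) = w + 3
(5) = gcd((m - 3/2)*(m + 1/4)*(m + 1/2), (m - 3/4)*(m + 1/2)*(m + 7)) = m + 1/2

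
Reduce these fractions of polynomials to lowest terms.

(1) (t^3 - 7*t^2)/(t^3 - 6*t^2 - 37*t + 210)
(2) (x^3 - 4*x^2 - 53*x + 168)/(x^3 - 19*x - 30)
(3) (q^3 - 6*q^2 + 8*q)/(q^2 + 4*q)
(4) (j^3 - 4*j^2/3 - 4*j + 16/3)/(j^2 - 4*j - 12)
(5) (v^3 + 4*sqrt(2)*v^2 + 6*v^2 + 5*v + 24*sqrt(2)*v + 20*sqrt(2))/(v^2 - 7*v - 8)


(1) = t^2/(t^2 + t - 30)
(2) = (x^3 - 4*x^2 - 53*x + 168)/(x^3 - 19*x - 30)
(3) = (q^2 - 6*q + 8)/(q + 4)
(4) = (3*j^2 - 10*j + 8)/(3*j - 18)
(5) = (v^2 + v*(5 + 4*sqrt(2)) + 20*sqrt(2))/(v - 8)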